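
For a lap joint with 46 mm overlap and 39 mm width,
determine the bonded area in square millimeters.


Area = 46 * 39 = 1794 mm^2

1794


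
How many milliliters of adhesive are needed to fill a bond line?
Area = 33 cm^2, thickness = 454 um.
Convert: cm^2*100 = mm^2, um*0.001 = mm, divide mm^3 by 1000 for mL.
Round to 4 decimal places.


= (33 * 100) * (454 * 0.001) / 1000
= 1.4982 mL

1.4982


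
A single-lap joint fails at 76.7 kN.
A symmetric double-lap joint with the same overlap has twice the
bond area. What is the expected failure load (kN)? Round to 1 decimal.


Double-lap load = 2 * 76.7 = 153.4 kN

153.4


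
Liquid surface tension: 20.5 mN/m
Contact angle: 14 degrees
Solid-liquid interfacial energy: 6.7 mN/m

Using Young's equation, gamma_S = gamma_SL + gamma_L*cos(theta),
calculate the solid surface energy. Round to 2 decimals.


gamma_S = 6.7 + 20.5 * cos(14)
= 26.59 mN/m

26.59


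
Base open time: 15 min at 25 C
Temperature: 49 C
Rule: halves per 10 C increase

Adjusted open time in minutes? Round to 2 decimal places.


Acceleration = 2^((49-25)/10) = 5.2780
Open time = 15 / 5.2780 = 2.84 min

2.84


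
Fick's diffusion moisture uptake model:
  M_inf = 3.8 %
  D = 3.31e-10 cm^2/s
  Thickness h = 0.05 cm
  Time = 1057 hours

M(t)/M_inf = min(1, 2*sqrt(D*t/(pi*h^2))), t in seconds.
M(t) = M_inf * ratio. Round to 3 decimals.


t_sec = 1057 * 3600 = 3805200
ratio = 2*sqrt(3.31e-10*3805200/(pi*0.05^2))
= min(1, 0.800918)
= 0.800918
M(t) = 3.8 * 0.800918 = 3.043 %

3.043


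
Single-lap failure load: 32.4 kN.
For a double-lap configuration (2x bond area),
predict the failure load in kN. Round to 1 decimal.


Failure load = 32.4 * 2 = 64.8 kN

64.8


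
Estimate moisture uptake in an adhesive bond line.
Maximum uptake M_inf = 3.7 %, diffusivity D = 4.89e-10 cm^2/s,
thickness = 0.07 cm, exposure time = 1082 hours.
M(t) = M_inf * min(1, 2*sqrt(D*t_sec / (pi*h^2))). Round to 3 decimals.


Convert time: 1082 h = 3895200 s
ratio = min(1, 2*sqrt(4.89e-10*3895200/(pi*0.07^2)))
= 0.703520
M(t) = 3.7 * 0.703520 = 2.603%

2.603


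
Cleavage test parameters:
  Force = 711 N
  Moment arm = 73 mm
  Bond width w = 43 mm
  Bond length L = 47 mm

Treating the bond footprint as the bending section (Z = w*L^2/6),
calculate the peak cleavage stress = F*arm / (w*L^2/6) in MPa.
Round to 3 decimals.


M = 711 * 73 = 51903 N*mm
Z = 43 * 47^2 / 6 = 94987 / 6 mm^3
sigma = M / Z = 6 * 51903 / 94987 = 311418 / 94987
= 3.279 MPa

3.279


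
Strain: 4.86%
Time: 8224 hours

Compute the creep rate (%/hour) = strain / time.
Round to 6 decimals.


Creep rate = 4.86 / 8224
= 0.000591 %/h

0.000591


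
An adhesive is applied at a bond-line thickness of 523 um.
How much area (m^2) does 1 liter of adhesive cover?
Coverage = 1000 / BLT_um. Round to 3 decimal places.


Coverage = 1000 / 523 = 1.912 m^2

1.912


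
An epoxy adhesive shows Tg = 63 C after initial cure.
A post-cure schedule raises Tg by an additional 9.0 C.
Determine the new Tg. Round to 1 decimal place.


New Tg = 63 + 9.0
= 72.0 C

72.0


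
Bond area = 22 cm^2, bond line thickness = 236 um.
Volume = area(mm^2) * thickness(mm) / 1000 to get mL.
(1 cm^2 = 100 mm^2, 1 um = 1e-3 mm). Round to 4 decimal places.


area_mm2 = 22 * 100 = 2200
blt_mm = 236 * 1e-3 = 0.236
vol_mm3 = 2200 * 0.236 = 519.2
vol_mL = 519.2 / 1000 = 0.5192 mL

0.5192


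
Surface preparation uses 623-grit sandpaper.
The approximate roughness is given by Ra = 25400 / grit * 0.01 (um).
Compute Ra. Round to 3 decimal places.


Ra = 25400 / 623 * 0.01
= 254 / 623
= 0.408 um

0.408


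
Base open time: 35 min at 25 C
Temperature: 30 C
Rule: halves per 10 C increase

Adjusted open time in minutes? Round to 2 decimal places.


Acceleration = 2^((30-25)/10) = 1.4142
Open time = 35 / 1.4142 = 24.75 min

24.75


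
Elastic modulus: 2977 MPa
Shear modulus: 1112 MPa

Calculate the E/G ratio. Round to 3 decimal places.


E / G = 2977 / 1112 = 2.677

2.677


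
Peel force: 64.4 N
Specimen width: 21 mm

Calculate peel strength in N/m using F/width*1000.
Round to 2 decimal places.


Peel strength = 64.4 / 21 * 1000 = 3066.67 N/m

3066.67


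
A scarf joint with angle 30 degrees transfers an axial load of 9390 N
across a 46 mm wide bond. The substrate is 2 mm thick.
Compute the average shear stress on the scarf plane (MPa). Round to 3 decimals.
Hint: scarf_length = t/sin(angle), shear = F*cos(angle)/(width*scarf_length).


scarf_length = 2 / sin(30 deg) = 4.0000 mm
cos(30 deg) = 0.866025
shear stress = 9390 * 0.866025 / (46 * 4.0000)
= 44.196 MPa

44.196


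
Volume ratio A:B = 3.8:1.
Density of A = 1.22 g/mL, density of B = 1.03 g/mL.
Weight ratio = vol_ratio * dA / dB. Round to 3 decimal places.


Wt ratio = 3.8 * 1.22 / 1.03
= 4.501

4.501


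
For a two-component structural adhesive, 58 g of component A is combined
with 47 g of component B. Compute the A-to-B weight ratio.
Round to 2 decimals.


Weight ratio A:B = 58 / 47
= 1.23

1.23


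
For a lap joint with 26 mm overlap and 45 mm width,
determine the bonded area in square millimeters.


Area = 26 * 45 = 1170 mm^2

1170


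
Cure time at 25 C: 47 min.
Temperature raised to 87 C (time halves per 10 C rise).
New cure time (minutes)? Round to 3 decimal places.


Acceleration factor = 2^(62/10) = 73.5167
New time = 47 / 73.5167 = 0.639 min

0.639


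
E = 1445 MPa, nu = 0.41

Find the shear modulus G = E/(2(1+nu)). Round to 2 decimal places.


G = 1445 / (2 * 1.41)
= 512.41 MPa

512.41


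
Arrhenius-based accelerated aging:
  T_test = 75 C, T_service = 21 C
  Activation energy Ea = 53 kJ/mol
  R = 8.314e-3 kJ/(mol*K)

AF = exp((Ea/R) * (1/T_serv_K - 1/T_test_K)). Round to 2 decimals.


T_test_K = 348.15, T_serv_K = 294.15
AF = exp((53/8.314e-3) * (1/294.15 - 1/348.15))
= 28.83

28.83


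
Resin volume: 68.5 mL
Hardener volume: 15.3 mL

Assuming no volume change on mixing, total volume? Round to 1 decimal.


V_total = 68.5 + 15.3 = 83.8 mL

83.8


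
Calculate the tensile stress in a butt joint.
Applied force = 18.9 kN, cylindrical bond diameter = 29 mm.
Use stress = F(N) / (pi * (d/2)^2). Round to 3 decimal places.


A = pi * 14.5^2 = 660.5199 mm^2
sigma = 18900.0 / 660.5199 = 28.614 MPa

28.614


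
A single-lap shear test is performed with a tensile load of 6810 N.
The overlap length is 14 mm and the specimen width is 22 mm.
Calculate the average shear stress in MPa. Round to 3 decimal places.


Shear stress = F / (overlap * width)
= 6810 / (14 * 22)
= 6810 / 308
= 22.110 MPa

22.110


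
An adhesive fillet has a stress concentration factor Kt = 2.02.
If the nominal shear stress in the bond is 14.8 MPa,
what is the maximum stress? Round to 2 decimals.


Max stress = 14.8 * 2.02 = 29.90 MPa

29.90


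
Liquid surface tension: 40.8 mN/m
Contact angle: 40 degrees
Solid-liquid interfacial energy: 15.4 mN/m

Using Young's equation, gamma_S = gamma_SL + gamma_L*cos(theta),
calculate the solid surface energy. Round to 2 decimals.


gamma_S = 15.4 + 40.8 * cos(40)
= 46.65 mN/m

46.65


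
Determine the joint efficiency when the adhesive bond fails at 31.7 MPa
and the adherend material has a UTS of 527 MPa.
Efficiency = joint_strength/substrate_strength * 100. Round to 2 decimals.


Joint efficiency = 31.7 / 527 * 100
= 6.02%

6.02


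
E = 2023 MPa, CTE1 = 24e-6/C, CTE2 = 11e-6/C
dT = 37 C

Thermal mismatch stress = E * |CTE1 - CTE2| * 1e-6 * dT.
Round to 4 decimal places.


= 2023 * 13e-6 * 37
= 0.9731 MPa

0.9731


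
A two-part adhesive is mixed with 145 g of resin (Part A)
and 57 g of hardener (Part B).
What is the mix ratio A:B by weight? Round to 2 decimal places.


Mix ratio = mass_A / mass_B
= 145 / 57
= 2.54

2.54


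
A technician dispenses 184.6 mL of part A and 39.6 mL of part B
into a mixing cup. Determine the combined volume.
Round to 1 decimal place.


Combined volume = 184.6 + 39.6
= 224.2 mL

224.2


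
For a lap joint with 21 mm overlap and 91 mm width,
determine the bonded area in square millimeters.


Area = 21 * 91 = 1911 mm^2

1911


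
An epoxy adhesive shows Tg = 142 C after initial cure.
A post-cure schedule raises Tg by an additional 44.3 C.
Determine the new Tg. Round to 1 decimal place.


New Tg = 142 + 44.3
= 186.3 C

186.3


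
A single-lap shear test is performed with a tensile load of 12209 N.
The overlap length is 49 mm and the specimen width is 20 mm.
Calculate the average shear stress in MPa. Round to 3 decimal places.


Shear stress = F / (overlap * width)
= 12209 / (49 * 20)
= 12209 / 980
= 12.458 MPa

12.458


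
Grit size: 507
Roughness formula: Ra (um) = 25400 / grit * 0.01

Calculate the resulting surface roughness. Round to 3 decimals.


Ra = 25400 / 507 * 0.01
= 0.501 um

0.501


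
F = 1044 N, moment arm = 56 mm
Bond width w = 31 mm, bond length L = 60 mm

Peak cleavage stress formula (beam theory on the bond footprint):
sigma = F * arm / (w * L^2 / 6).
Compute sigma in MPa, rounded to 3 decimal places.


sigma = (1044 * 56) / (31 * 3600 / 6)
= 58464 * 6 / 111600
= 350784 / 111600
= 3.143 MPa

3.143


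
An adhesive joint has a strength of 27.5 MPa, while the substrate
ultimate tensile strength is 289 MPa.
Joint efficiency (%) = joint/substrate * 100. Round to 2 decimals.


Efficiency = 27.5 / 289 * 100
= 9.52%

9.52


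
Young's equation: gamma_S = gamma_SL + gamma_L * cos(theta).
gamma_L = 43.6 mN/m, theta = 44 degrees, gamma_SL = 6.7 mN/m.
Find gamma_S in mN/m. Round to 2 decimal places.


cos(44 deg) = 0.719340
gamma_S = 6.7 + 43.6 * 0.719340
= 38.06 mN/m

38.06


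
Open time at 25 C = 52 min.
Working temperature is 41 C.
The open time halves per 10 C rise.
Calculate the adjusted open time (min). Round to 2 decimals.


factor = 2^((41 - 25) / 10) = 3.0314
ot = 52 / 3.0314 = 17.15 min

17.15


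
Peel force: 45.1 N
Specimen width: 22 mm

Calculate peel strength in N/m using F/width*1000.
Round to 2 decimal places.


Peel strength = 45.1 / 22 * 1000 = 2050.00 N/m

2050.00


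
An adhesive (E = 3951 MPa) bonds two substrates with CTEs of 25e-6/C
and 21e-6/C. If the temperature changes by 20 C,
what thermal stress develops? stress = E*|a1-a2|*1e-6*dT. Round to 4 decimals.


Stress = 3951 * |25 - 21| * 1e-6 * 20
= 0.3161 MPa

0.3161


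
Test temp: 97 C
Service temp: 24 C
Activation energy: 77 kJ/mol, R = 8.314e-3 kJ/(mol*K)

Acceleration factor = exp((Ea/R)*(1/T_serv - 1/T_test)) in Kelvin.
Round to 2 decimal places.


AF = exp((77/0.008314)*(1/297.15 - 1/370.15))
= 467.23

467.23


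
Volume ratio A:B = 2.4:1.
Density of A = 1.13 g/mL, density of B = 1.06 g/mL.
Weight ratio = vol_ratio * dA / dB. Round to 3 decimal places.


Wt ratio = 2.4 * 1.13 / 1.06
= 2.558

2.558


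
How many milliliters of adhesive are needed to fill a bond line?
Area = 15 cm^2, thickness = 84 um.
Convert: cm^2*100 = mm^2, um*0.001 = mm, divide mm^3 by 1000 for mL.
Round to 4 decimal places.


= (15 * 100) * (84 * 0.001) / 1000
= 0.1260 mL

0.1260


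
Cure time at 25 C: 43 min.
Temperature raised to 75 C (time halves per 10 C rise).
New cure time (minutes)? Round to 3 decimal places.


Acceleration factor = 2^(50/10) = 32.0000
New time = 43 / 32.0000 = 1.344 min

1.344


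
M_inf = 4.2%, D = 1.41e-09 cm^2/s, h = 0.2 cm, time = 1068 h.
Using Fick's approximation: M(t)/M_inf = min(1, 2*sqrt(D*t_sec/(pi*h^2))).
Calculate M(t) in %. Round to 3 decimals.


t = 3844800 s
ratio = min(1, 2*sqrt(1.41e-09*3844800/(pi*0.0400)))
= 0.415405
M(t) = 4.2 * 0.415405 = 1.745%

1.745


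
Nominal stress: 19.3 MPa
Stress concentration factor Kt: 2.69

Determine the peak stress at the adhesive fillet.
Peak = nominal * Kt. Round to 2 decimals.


Peak stress = 19.3 * 2.69
= 51.92 MPa

51.92


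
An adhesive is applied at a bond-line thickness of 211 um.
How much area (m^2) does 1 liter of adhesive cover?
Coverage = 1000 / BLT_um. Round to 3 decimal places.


Coverage = 1000 / 211 = 4.739 m^2

4.739


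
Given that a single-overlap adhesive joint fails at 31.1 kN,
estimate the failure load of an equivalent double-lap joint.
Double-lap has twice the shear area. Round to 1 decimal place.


Double-lap factor = 2
Expected load = 31.1 * 2 = 62.2 kN

62.2


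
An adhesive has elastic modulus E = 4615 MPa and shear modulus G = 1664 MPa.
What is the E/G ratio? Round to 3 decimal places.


E/G = 4615 / 1664 = 2.773

2.773


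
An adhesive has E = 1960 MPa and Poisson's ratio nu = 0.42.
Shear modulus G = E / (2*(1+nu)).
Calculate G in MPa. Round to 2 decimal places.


G = 1960 / (2*(1+0.42))
= 1960 / 2.84
= 690.14 MPa

690.14


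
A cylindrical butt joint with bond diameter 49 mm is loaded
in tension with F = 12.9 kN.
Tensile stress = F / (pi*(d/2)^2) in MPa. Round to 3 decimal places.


Area = pi * (49/2)^2 = 1885.7410 mm^2
Stress = 12.9*1000 / 1885.7410
= 6.841 MPa

6.841


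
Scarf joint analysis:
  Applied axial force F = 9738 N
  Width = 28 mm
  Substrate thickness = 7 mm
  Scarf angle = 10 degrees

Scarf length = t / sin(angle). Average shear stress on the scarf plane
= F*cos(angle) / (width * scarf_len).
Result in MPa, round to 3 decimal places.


Scarf length = 7 / sin(10 deg) = 40.3114 mm
cos(10 deg) = 0.984808
Shear = 9738 * 0.984808 / (28 * 40.3114)
= 8.496 MPa

8.496


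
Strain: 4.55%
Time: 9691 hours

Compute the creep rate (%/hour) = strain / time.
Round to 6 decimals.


Creep rate = 4.55 / 9691
= 0.000470 %/h

0.000470


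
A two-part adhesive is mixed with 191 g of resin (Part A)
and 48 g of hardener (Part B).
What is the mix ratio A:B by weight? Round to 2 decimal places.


Mix ratio = mass_A / mass_B
= 191 / 48
= 3.98

3.98


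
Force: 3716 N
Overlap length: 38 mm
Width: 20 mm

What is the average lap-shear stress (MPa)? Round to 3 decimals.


Average shear stress = F / (overlap * width)
= 3716 / (38 * 20)
= 4.889 MPa

4.889


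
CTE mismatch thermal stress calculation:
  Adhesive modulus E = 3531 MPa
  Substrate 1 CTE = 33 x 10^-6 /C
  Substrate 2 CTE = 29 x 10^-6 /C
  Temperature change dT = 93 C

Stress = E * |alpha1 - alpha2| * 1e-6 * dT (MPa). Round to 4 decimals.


delta_alpha = |33 - 29| = 4 x 10^-6/C
Stress = 3531 * 4e-6 * 93
= 1.3135 MPa

1.3135


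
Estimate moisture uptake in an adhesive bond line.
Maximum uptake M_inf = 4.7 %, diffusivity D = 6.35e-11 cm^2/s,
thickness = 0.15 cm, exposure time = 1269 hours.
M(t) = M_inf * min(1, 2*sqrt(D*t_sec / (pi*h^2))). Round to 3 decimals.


Convert time: 1269 h = 4568400 s
ratio = min(1, 2*sqrt(6.35e-11*4568400/(pi*0.15^2)))
= 0.128125
M(t) = 4.7 * 0.128125 = 0.602%

0.602


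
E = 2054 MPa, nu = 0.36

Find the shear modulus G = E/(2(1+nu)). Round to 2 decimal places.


G = 2054 / (2 * 1.36)
= 755.15 MPa

755.15


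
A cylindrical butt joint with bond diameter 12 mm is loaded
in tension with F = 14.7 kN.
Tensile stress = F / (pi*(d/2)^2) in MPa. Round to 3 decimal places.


Area = pi * (12/2)^2 = 113.0973 mm^2
Stress = 14.7*1000 / 113.0973
= 129.977 MPa

129.977


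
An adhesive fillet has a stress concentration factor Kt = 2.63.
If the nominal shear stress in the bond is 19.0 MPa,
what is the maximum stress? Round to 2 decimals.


Max stress = 19.0 * 2.63 = 49.97 MPa

49.97


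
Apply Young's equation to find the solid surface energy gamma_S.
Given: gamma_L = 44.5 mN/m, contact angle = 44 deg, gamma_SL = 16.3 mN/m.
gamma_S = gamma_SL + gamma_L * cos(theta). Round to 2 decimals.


theta_rad = 44 * pi/180 = 0.767945
gamma_S = 16.3 + 44.5 * cos(0.767945)
= 48.31 mN/m

48.31


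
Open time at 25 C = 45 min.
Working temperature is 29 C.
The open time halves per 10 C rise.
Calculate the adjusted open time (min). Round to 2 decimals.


factor = 2^((29 - 25) / 10) = 1.3195
ot = 45 / 1.3195 = 34.10 min

34.10


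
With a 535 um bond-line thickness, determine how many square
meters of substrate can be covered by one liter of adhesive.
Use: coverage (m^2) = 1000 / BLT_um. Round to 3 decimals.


Coverage = 1000 / 535 = 1.869 m^2

1.869


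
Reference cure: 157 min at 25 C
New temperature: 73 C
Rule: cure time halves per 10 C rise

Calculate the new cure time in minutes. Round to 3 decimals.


factor = 2^((73-25)/10) = 27.8576
t_new = 157 / 27.8576 = 5.636 min

5.636


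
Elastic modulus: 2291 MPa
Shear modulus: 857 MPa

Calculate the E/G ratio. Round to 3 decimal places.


E / G = 2291 / 857 = 2.673

2.673


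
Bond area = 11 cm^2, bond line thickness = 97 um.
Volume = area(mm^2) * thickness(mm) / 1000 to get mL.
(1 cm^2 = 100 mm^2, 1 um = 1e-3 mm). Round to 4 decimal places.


area_mm2 = 11 * 100 = 1100
blt_mm = 97 * 1e-3 = 0.097
vol_mm3 = 1100 * 0.097 = 106.7
vol_mL = 106.7 / 1000 = 0.1067 mL

0.1067


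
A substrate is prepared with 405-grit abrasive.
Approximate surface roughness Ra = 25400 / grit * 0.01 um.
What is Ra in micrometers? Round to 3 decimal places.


Ra = 25400 / 405 * 0.01 = 0.627 um

0.627


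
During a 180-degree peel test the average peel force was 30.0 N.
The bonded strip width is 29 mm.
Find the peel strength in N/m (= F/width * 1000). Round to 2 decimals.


Peel strength = F/width * 1000
= 30.0 / 29 * 1000
= 1034.48 N/m

1034.48


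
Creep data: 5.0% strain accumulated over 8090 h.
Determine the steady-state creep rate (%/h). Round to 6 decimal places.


Rate = 5.0 / 8090 = 0.000618 %/h

0.000618


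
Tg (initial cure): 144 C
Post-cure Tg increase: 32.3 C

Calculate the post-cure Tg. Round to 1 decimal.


Post-cure Tg = 144 + 32.3 = 176.3 C

176.3


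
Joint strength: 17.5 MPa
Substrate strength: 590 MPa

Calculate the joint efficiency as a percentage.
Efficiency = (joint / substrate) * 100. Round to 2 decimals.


Efficiency = (17.5 / 590) * 100 = 2.97%

2.97


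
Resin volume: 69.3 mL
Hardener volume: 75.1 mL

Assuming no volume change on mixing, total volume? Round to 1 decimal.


V_total = 69.3 + 75.1 = 144.4 mL

144.4


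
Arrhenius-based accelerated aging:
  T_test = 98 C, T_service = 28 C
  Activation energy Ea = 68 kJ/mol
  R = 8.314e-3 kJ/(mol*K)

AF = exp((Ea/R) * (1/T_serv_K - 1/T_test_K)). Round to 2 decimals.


T_test_K = 371.15, T_serv_K = 301.15
AF = exp((68/8.314e-3) * (1/301.15 - 1/371.15))
= 167.72

167.72


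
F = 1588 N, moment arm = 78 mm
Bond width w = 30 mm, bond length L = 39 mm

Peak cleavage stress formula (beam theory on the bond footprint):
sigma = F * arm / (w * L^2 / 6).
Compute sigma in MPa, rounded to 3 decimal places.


sigma = (1588 * 78) / (30 * 1521 / 6)
= 123864 * 6 / 45630
= 743184 / 45630
= 16.287 MPa

16.287


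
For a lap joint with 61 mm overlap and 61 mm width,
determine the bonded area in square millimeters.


Area = 61 * 61 = 3721 mm^2

3721


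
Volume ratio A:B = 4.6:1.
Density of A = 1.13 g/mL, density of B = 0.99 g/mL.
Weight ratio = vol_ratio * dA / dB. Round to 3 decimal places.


Wt ratio = 4.6 * 1.13 / 0.99
= 5.251

5.251


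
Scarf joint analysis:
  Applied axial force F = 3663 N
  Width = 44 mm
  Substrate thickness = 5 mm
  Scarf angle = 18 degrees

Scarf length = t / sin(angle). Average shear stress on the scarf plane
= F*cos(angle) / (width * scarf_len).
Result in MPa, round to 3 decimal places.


Scarf length = 5 / sin(18 deg) = 16.1803 mm
cos(18 deg) = 0.951057
Shear = 3663 * 0.951057 / (44 * 16.1803)
= 4.893 MPa

4.893


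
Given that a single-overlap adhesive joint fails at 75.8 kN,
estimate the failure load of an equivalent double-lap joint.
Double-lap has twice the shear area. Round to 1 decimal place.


Double-lap factor = 2
Expected load = 75.8 * 2 = 151.6 kN

151.6


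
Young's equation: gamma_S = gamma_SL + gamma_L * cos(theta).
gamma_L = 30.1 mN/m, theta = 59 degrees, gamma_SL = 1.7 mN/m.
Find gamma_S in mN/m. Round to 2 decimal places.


cos(59 deg) = 0.515038
gamma_S = 1.7 + 30.1 * 0.515038
= 17.20 mN/m

17.20


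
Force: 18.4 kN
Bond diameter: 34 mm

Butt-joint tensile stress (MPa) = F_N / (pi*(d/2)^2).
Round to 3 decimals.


F_N = 18.4 * 1000 = 18400.0 N
A = pi*(17.0)^2 = 907.9203 mm^2
stress = 18400.0 / 907.9203 = 20.266 MPa

20.266


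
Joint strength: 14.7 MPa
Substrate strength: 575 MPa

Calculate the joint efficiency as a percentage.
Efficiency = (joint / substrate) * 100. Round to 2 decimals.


Efficiency = (14.7 / 575) * 100 = 2.56%

2.56


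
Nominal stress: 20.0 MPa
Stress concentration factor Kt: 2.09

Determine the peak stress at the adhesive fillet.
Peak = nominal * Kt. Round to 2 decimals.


Peak stress = 20.0 * 2.09
= 41.80 MPa

41.80


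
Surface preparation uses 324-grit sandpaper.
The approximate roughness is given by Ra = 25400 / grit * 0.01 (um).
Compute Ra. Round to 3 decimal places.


Ra = 25400 / 324 * 0.01
= 254 / 324
= 0.784 um

0.784


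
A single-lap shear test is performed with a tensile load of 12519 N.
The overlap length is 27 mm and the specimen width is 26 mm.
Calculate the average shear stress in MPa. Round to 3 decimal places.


Shear stress = F / (overlap * width)
= 12519 / (27 * 26)
= 12519 / 702
= 17.833 MPa

17.833


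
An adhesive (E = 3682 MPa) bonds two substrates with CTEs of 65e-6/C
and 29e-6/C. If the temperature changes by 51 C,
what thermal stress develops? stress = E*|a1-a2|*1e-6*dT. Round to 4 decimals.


Stress = 3682 * |65 - 29| * 1e-6 * 51
= 6.7602 MPa

6.7602


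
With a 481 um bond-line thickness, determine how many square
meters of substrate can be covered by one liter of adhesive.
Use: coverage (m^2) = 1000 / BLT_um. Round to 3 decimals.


Coverage = 1000 / 481 = 2.079 m^2

2.079


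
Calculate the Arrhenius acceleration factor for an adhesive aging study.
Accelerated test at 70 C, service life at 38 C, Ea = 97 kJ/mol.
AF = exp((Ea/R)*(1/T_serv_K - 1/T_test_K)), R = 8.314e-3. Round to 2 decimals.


T_test = 343.15 K, T_serv = 311.15 K
Ea/R = 97 / 0.008314 = 11667.07
AF = exp(11667.07 * (1/311.15 - 1/343.15))
= 33.01

33.01


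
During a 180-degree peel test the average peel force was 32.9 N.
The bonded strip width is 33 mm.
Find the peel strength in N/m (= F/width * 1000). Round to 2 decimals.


Peel strength = F/width * 1000
= 32.9 / 33 * 1000
= 996.97 N/m

996.97


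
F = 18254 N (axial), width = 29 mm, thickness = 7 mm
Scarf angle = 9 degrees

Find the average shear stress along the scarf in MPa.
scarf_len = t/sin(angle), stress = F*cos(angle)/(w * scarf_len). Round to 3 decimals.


scarf_len = 7/sin(9 deg) = 44.7472
cos(9 deg) = 0.987688
stress = 18254*0.987688/(29*44.7472) = 13.894 MPa

13.894


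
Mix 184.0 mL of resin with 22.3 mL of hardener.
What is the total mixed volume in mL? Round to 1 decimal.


Total = 184.0 + 22.3 = 206.3 mL

206.3


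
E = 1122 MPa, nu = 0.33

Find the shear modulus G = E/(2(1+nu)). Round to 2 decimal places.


G = 1122 / (2 * 1.33)
= 421.80 MPa

421.80


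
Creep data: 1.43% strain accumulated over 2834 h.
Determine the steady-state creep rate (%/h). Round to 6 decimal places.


Rate = 1.43 / 2834 = 0.000505 %/h

0.000505


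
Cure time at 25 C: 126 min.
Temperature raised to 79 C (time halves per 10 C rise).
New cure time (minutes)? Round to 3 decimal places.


Acceleration factor = 2^(54/10) = 42.2243
New time = 126 / 42.2243 = 2.984 min

2.984


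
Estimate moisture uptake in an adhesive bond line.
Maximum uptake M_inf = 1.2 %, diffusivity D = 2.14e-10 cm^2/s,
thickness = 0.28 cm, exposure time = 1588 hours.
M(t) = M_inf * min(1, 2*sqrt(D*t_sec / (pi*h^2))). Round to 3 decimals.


Convert time: 1588 h = 5716800 s
ratio = min(1, 2*sqrt(2.14e-10*5716800/(pi*0.28^2)))
= 0.140955
M(t) = 1.2 * 0.140955 = 0.169%

0.169


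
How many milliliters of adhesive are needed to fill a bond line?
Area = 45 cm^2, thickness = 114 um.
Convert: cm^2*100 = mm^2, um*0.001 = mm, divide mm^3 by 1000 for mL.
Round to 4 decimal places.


= (45 * 100) * (114 * 0.001) / 1000
= 0.5130 mL

0.5130


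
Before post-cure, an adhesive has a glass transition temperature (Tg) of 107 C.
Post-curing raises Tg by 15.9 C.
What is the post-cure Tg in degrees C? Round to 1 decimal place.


Tg_post = Tg_base + delta_Tg
= 107 + 15.9
= 122.9 C

122.9


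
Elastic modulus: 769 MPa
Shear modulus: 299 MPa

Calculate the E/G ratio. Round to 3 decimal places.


E / G = 769 / 299 = 2.572

2.572


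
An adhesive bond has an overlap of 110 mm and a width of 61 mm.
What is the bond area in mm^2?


Bond area = overlap * width
= 110 * 61
= 6710 mm^2

6710


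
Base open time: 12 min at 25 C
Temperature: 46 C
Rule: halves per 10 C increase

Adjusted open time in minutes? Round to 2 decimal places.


Acceleration = 2^((46-25)/10) = 4.2871
Open time = 12 / 4.2871 = 2.80 min

2.80


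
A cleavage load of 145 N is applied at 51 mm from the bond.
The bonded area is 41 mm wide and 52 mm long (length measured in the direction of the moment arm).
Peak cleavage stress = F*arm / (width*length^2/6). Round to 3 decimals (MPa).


Moment = 145 * 51 = 7395 N*mm
Section modulus = 41 * 2704 / 6 = 110864 / 6 mm^3
Stress = 7395 / (110864 / 6) = 44370 / 110864
= 0.400 MPa

0.400


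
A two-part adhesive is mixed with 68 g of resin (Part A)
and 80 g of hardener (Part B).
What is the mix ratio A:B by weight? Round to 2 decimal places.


Mix ratio = mass_A / mass_B
= 68 / 80
= 0.85

0.85


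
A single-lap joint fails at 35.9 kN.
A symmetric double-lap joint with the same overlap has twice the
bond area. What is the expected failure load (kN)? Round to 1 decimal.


Double-lap load = 2 * 35.9 = 71.8 kN

71.8


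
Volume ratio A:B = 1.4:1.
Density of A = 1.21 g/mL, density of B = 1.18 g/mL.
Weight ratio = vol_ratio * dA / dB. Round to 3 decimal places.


Wt ratio = 1.4 * 1.21 / 1.18
= 1.436

1.436


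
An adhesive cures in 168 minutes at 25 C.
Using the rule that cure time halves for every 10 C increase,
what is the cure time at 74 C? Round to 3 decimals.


Factor = 2^((74 - 25) / 10) = 29.8571
Cure time = 168 / 29.8571
= 5.627 minutes

5.627


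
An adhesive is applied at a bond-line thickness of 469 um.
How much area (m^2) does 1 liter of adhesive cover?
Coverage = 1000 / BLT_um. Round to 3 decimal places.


Coverage = 1000 / 469 = 2.132 m^2

2.132


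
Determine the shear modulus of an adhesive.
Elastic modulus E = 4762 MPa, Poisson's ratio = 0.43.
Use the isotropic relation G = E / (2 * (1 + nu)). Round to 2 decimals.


G = 4762 / (2*(1+0.43)) = 4762 / 2.86
= 1665.03 MPa

1665.03


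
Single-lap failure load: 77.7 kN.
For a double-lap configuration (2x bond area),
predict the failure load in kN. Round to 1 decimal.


Failure load = 77.7 * 2 = 155.4 kN

155.4


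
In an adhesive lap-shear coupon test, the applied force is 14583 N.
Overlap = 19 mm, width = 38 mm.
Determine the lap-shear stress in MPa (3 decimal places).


stress = F / (overlap * width)
= 14583 / (19 * 38)
= 20.198 MPa

20.198


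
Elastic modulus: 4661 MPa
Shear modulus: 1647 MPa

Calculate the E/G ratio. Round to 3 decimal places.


E / G = 4661 / 1647 = 2.830

2.830


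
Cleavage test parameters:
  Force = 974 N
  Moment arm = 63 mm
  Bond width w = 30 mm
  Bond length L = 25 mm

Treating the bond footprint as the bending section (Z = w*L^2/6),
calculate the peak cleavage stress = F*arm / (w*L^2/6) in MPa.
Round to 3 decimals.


M = 974 * 63 = 61362 N*mm
Z = 30 * 25^2 / 6 = 18750 / 6 mm^3
sigma = M / Z = 6 * 61362 / 18750 = 368172 / 18750
= 19.636 MPa

19.636


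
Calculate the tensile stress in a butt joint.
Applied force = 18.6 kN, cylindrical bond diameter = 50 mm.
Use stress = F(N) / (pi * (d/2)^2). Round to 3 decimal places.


A = pi * 25.0^2 = 1963.4954 mm^2
sigma = 18600.0 / 1963.4954 = 9.473 MPa

9.473


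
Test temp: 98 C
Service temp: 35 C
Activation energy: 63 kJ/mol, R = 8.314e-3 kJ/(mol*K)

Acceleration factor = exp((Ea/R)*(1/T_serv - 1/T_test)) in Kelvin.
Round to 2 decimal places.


AF = exp((63/0.008314)*(1/308.15 - 1/371.15))
= 64.98

64.98


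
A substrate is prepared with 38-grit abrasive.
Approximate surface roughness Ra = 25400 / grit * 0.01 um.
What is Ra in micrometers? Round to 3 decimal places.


Ra = 25400 / 38 * 0.01 = 6.684 um

6.684


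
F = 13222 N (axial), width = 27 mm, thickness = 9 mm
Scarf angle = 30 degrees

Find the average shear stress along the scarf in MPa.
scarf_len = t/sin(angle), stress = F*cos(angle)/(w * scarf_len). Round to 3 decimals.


scarf_len = 9/sin(30 deg) = 18.0000
cos(30 deg) = 0.866025
stress = 13222*0.866025/(27*18.0000) = 23.561 MPa

23.561


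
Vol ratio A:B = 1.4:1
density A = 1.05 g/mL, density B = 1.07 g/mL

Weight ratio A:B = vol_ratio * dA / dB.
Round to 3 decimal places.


Weight ratio = 1.4 * 1.05 / 1.07
= 1.374

1.374


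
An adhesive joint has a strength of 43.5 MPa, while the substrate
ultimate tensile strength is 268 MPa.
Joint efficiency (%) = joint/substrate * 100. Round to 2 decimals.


Efficiency = 43.5 / 268 * 100
= 16.23%

16.23


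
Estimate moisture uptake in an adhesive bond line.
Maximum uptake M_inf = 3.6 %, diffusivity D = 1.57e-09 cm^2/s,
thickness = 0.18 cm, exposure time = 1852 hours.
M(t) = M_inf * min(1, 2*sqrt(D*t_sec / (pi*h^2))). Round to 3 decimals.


Convert time: 1852 h = 6667200 s
ratio = min(1, 2*sqrt(1.57e-09*6667200/(pi*0.18^2)))
= 0.641363
M(t) = 3.6 * 0.641363 = 2.309%

2.309


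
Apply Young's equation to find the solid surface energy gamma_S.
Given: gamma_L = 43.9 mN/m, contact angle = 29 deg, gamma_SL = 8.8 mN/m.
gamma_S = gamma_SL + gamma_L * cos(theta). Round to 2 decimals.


theta_rad = 29 * pi/180 = 0.506145
gamma_S = 8.8 + 43.9 * cos(0.506145)
= 47.20 mN/m

47.20


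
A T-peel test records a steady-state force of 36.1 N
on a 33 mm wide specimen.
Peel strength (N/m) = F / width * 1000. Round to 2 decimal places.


Peel strength = 36.1 / 33 * 1000
= 1093.94 N/m

1093.94


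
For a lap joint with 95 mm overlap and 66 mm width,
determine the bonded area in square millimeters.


Area = 95 * 66 = 6270 mm^2

6270


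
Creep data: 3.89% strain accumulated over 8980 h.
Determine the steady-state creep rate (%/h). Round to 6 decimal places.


Rate = 3.89 / 8980 = 0.000433 %/h

0.000433


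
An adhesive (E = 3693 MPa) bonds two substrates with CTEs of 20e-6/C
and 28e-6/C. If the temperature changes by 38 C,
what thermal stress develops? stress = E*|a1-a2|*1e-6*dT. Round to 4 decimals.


Stress = 3693 * |20 - 28| * 1e-6 * 38
= 1.1227 MPa

1.1227


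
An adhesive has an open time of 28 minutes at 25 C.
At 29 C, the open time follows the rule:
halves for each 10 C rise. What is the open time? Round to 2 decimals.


Factor = 2^((29-25)/10) = 1.3195
Open time = 28 / 1.3195 = 21.22 min

21.22


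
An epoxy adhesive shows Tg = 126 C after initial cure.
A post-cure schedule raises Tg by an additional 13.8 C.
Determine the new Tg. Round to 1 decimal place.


New Tg = 126 + 13.8
= 139.8 C

139.8


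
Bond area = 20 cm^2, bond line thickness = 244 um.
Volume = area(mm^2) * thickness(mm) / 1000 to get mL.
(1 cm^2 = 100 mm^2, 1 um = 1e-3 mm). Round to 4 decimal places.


area_mm2 = 20 * 100 = 2000
blt_mm = 244 * 1e-3 = 0.244
vol_mm3 = 2000 * 0.244 = 488.0
vol_mL = 488.0 / 1000 = 0.4880 mL

0.4880


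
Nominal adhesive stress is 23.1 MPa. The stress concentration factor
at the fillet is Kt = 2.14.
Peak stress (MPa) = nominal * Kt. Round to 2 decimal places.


Peak = 23.1 * 2.14 = 49.43 MPa

49.43


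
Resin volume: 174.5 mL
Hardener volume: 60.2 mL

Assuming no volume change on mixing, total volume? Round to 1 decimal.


V_total = 174.5 + 60.2 = 234.7 mL

234.7


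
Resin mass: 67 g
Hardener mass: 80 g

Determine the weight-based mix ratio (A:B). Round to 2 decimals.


Ratio = 67 / 80 = 0.84

0.84


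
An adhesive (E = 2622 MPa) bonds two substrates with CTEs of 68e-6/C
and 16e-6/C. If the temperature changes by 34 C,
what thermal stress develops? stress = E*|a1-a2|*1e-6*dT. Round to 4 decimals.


Stress = 2622 * |68 - 16| * 1e-6 * 34
= 4.6357 MPa

4.6357


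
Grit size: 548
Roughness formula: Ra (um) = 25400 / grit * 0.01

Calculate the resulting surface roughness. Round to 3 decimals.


Ra = 25400 / 548 * 0.01
= 0.464 um

0.464


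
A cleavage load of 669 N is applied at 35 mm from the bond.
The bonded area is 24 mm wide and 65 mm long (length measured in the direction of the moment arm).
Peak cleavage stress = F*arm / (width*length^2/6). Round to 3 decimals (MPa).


Moment = 669 * 35 = 23415 N*mm
Section modulus = 24 * 4225 / 6 = 101400 / 6 mm^3
Stress = 23415 / (101400 / 6) = 140490 / 101400
= 1.386 MPa

1.386


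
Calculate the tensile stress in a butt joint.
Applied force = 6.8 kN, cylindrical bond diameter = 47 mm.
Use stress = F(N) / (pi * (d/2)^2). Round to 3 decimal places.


A = pi * 23.5^2 = 1734.9445 mm^2
sigma = 6800.0 / 1734.9445 = 3.919 MPa

3.919


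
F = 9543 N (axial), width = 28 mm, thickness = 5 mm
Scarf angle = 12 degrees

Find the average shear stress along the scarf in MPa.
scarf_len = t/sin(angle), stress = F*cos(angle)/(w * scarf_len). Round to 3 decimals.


scarf_len = 5/sin(12 deg) = 24.0487
cos(12 deg) = 0.978148
stress = 9543*0.978148/(28*24.0487) = 13.862 MPa

13.862


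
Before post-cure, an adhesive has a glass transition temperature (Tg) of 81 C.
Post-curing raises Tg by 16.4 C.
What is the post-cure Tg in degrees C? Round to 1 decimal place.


Tg_post = Tg_base + delta_Tg
= 81 + 16.4
= 97.4 C

97.4


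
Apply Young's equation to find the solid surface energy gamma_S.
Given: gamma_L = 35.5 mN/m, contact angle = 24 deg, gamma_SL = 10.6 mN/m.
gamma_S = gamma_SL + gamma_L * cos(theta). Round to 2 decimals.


theta_rad = 24 * pi/180 = 0.418879
gamma_S = 10.6 + 35.5 * cos(0.418879)
= 43.03 mN/m

43.03


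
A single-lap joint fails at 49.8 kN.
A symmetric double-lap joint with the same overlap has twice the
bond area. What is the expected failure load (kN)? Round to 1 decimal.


Double-lap load = 2 * 49.8 = 99.6 kN

99.6


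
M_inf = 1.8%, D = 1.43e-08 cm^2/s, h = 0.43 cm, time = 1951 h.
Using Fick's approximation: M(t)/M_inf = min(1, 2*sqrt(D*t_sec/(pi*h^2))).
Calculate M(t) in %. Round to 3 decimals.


t = 7023600 s
ratio = min(1, 2*sqrt(1.43e-08*7023600/(pi*0.1849)))
= 0.831638
M(t) = 1.8 * 0.831638 = 1.497%

1.497


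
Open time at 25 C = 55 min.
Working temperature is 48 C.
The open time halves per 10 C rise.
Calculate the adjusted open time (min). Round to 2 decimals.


factor = 2^((48 - 25) / 10) = 4.9246
ot = 55 / 4.9246 = 11.17 min

11.17


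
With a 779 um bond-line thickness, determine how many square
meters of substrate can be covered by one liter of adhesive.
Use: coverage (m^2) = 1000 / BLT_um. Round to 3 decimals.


Coverage = 1000 / 779 = 1.284 m^2

1.284


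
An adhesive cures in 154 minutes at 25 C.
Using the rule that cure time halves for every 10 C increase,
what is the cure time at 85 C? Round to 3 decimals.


Factor = 2^((85 - 25) / 10) = 64.0000
Cure time = 154 / 64.0000
= 2.406 minutes

2.406


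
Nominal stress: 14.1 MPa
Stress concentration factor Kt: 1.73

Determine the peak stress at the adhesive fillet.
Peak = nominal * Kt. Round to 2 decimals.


Peak stress = 14.1 * 1.73
= 24.39 MPa

24.39


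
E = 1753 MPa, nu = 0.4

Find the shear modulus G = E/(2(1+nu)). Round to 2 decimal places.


G = 1753 / (2 * 1.40)
= 626.07 MPa

626.07


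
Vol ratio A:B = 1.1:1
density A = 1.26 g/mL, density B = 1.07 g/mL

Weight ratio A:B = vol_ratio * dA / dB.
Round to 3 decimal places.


Weight ratio = 1.1 * 1.26 / 1.07
= 1.295

1.295


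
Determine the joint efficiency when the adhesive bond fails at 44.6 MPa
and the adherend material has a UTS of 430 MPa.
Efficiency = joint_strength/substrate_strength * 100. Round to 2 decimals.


Joint efficiency = 44.6 / 430 * 100
= 10.37%

10.37


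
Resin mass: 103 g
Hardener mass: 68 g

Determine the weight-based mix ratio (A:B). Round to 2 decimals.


Ratio = 103 / 68 = 1.51

1.51


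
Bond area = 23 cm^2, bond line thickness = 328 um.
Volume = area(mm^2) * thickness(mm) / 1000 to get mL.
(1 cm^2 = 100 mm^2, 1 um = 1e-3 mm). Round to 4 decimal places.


area_mm2 = 23 * 100 = 2300
blt_mm = 328 * 1e-3 = 0.328
vol_mm3 = 2300 * 0.328 = 754.4
vol_mL = 754.4 / 1000 = 0.7544 mL

0.7544


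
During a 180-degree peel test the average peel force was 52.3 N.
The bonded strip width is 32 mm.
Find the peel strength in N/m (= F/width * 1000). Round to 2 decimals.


Peel strength = F/width * 1000
= 52.3 / 32 * 1000
= 1634.38 N/m

1634.38


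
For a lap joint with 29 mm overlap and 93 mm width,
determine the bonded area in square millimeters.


Area = 29 * 93 = 2697 mm^2

2697


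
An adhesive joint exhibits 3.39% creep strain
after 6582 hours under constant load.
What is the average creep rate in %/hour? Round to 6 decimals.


Creep rate = strain / time
= 3.39 / 6582
= 0.000515 %/h

0.000515


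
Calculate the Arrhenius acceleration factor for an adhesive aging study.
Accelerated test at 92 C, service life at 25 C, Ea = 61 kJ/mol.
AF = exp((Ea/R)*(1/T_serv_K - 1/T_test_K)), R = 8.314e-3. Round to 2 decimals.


T_test = 365.15 K, T_serv = 298.15 K
Ea/R = 61 / 0.008314 = 7337.02
AF = exp(7337.02 * (1/298.15 - 1/365.15))
= 91.41

91.41


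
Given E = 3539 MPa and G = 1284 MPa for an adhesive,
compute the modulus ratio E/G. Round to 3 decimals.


E/G ratio = 3539 / 1284 = 2.756

2.756


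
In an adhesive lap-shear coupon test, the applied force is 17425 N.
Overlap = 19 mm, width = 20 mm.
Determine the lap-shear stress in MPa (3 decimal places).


stress = F / (overlap * width)
= 17425 / (19 * 20)
= 45.855 MPa

45.855


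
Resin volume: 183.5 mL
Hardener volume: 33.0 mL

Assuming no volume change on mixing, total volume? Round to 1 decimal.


V_total = 183.5 + 33.0 = 216.5 mL

216.5


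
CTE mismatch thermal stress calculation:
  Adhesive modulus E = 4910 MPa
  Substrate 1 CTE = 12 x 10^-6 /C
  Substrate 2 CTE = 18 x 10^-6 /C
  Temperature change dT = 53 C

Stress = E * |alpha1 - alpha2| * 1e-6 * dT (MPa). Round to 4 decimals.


delta_alpha = |12 - 18| = 6 x 10^-6/C
Stress = 4910 * 6e-6 * 53
= 1.5614 MPa

1.5614


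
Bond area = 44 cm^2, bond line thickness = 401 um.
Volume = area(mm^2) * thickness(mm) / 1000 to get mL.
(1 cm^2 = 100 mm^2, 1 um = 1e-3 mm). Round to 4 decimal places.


area_mm2 = 44 * 100 = 4400
blt_mm = 401 * 1e-3 = 0.401
vol_mm3 = 4400 * 0.401 = 1764.4
vol_mL = 1764.4 / 1000 = 1.7644 mL

1.7644


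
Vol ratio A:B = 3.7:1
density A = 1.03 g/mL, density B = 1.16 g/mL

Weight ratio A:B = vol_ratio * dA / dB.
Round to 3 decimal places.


Weight ratio = 3.7 * 1.03 / 1.16
= 3.285

3.285


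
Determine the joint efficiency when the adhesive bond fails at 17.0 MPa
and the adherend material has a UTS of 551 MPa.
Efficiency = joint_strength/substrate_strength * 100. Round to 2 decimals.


Joint efficiency = 17.0 / 551 * 100
= 3.09%

3.09


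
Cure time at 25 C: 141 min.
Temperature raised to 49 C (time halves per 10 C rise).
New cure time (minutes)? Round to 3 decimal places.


Acceleration factor = 2^(24/10) = 5.2780
New time = 141 / 5.2780 = 26.715 min

26.715


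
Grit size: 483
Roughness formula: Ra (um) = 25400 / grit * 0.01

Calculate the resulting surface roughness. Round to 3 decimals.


Ra = 25400 / 483 * 0.01
= 0.526 um

0.526


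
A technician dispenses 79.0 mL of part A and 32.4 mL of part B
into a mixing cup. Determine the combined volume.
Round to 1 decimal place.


Combined volume = 79.0 + 32.4
= 111.4 mL

111.4


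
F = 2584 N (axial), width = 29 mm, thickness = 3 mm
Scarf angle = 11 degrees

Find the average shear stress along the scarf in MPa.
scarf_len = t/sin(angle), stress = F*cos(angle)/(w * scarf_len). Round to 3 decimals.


scarf_len = 3/sin(11 deg) = 15.7225
cos(11 deg) = 0.981627
stress = 2584*0.981627/(29*15.7225) = 5.563 MPa

5.563
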